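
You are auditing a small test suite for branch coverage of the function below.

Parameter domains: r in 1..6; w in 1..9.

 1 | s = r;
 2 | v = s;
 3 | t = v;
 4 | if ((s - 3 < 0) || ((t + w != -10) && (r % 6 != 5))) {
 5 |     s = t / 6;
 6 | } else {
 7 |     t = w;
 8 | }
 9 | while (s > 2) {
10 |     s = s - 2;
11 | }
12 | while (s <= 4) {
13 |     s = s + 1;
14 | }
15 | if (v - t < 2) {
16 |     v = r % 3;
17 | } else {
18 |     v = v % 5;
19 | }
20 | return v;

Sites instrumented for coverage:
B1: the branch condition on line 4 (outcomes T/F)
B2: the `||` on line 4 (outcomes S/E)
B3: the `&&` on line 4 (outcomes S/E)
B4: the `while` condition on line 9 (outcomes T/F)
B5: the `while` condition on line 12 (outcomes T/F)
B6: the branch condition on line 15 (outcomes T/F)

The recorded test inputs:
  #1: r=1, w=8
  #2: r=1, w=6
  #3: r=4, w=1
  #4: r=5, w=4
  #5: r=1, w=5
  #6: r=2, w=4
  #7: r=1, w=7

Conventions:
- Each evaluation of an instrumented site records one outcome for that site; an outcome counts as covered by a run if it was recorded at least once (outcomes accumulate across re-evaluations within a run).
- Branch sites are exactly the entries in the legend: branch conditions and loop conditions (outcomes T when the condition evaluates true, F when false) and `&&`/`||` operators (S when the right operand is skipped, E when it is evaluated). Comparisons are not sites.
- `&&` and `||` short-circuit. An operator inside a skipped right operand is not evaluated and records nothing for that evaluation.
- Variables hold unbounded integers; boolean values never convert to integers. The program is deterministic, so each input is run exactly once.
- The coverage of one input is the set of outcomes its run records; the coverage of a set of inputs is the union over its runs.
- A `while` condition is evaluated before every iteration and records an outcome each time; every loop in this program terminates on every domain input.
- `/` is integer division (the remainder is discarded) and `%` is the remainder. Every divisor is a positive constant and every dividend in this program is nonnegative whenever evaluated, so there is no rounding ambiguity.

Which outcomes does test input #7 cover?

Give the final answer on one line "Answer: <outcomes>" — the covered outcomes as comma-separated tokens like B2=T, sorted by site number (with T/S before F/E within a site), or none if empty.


Simulating input #7 (r=1, w=7) step by step:
  B2->S, B1->T, B4->F, B5->T, B5->T, B5->T, B5->T, B5->T, B5->F, B6->T
distinct outcomes covered: B1=T, B2=S, B4=F, B5=T, B5=F, B6=T
Answer: B1=T, B2=S, B4=F, B5=T, B5=F, B6=T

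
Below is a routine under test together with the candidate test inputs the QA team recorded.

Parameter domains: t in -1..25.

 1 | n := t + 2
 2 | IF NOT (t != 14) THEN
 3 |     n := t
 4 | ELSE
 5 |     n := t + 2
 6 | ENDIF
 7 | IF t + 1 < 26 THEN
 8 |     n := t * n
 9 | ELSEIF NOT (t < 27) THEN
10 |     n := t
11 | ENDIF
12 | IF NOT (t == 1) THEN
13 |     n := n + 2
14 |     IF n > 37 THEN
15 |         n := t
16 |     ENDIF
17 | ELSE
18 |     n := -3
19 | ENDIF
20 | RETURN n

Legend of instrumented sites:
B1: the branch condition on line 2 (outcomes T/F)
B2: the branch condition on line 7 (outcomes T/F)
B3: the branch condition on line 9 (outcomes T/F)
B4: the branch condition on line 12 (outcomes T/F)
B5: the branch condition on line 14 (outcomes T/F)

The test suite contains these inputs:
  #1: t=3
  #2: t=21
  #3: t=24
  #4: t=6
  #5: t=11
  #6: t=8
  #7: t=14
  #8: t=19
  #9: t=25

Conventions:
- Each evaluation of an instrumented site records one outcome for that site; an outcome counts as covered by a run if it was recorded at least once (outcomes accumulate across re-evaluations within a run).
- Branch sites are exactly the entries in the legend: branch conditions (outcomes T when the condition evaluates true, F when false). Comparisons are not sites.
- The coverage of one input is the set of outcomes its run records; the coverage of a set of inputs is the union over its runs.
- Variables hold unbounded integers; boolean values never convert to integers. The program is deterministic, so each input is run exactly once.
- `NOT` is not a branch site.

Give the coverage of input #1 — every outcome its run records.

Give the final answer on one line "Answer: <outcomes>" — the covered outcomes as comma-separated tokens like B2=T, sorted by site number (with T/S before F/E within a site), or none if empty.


Simulating input #1 (t=3) step by step:
  B1->F, B2->T, B4->T, B5->F
as a set, this run covers: B1=F, B2=T, B4=T, B5=F
Answer: B1=F, B2=T, B4=T, B5=F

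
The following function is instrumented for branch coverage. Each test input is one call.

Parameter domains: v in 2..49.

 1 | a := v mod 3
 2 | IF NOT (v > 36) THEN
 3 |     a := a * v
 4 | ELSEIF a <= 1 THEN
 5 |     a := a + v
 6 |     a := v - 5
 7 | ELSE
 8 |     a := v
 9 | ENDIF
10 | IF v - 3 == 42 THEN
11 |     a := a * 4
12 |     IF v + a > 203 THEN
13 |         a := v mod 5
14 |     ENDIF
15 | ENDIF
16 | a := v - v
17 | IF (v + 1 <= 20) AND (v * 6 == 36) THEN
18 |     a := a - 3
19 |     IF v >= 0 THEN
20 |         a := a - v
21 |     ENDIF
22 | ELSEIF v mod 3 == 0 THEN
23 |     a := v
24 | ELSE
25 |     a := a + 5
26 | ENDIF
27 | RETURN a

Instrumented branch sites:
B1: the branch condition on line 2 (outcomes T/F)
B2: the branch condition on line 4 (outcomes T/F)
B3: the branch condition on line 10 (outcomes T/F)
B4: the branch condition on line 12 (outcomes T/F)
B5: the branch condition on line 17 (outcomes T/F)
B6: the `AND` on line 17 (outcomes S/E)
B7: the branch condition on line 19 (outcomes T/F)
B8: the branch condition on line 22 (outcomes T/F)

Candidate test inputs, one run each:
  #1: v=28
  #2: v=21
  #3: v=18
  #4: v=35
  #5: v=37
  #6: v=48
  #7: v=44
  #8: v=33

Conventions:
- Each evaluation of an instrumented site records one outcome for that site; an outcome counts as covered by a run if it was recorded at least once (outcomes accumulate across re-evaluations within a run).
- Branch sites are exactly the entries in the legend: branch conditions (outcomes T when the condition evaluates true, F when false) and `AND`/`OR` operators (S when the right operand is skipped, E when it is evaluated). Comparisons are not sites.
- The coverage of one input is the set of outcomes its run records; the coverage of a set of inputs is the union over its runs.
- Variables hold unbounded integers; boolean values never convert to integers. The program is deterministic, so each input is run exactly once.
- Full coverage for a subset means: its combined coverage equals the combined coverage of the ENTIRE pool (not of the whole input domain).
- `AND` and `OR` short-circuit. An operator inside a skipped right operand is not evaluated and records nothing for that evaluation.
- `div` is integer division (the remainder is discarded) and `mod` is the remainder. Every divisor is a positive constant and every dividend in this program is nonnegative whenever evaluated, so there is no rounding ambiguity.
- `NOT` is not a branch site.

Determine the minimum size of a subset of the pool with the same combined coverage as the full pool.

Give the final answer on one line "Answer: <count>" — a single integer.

input #1 (v=28): covers B1=T, B3=F, B5=F, B6=S, B8=F
input #2 (v=21): covers B1=T, B3=F, B5=F, B6=S, B8=T
input #3 (v=18): covers B1=T, B3=F, B5=F, B6=E, B8=T
input #4 (v=35): covers B1=T, B3=F, B5=F, B6=S, B8=F
input #5 (v=37): covers B1=F, B2=T, B3=F, B5=F, B6=S, B8=F
input #6 (v=48): covers B1=F, B2=T, B3=F, B5=F, B6=S, B8=T
input #7 (v=44): covers B1=F, B2=F, B3=F, B5=F, B6=S, B8=F
input #8 (v=33): covers B1=T, B3=F, B5=F, B6=S, B8=T
the full pool covers 10 outcomes: B1=T, B1=F, B2=T, B2=F, B3=F, B5=F, B6=S, B6=E, B8=T, B8=F
no size-1 subset reaches all 10 outcomes (best union: 6/10)
no size-2 subset reaches all 10 outcomes (best union: 9/10)
the canonical winner is {3, 5, 7}: size 3, full 10-outcome coverage, earliest index list among size-3 covers

Answer: 3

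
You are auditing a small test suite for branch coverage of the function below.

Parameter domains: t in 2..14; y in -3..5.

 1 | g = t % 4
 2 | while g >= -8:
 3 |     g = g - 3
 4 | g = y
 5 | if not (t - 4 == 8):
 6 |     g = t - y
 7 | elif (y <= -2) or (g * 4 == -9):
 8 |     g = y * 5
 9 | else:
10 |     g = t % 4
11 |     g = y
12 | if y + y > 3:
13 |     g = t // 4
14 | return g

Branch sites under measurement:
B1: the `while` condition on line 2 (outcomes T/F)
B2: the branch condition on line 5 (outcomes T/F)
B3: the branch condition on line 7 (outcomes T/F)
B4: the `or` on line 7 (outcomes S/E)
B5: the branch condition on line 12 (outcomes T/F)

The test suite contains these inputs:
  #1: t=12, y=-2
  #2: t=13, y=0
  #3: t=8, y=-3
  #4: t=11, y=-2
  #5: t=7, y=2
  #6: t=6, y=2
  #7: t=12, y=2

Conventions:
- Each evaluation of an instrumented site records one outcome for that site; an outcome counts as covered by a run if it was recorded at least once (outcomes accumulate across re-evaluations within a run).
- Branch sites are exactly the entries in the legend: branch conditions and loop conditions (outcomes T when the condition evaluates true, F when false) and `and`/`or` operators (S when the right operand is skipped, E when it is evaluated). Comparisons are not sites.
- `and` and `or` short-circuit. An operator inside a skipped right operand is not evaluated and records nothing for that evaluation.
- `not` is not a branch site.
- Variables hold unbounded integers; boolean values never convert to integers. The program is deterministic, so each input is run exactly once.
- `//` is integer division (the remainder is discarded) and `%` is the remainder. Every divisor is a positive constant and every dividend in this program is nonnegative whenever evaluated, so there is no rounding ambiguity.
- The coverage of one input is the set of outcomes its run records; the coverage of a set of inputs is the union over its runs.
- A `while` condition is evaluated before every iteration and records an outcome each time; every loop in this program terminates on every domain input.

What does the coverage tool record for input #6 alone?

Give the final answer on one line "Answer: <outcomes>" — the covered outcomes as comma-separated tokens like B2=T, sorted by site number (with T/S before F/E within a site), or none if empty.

Running input #6 (t=6, y=2), event by event:
  B1->T, B1->T, B1->T, B1->T, B1->F, B2->T, B5->T
collecting distinct outcomes: B1=T, B1=F, B2=T, B5=T

Answer: B1=T, B1=F, B2=T, B5=T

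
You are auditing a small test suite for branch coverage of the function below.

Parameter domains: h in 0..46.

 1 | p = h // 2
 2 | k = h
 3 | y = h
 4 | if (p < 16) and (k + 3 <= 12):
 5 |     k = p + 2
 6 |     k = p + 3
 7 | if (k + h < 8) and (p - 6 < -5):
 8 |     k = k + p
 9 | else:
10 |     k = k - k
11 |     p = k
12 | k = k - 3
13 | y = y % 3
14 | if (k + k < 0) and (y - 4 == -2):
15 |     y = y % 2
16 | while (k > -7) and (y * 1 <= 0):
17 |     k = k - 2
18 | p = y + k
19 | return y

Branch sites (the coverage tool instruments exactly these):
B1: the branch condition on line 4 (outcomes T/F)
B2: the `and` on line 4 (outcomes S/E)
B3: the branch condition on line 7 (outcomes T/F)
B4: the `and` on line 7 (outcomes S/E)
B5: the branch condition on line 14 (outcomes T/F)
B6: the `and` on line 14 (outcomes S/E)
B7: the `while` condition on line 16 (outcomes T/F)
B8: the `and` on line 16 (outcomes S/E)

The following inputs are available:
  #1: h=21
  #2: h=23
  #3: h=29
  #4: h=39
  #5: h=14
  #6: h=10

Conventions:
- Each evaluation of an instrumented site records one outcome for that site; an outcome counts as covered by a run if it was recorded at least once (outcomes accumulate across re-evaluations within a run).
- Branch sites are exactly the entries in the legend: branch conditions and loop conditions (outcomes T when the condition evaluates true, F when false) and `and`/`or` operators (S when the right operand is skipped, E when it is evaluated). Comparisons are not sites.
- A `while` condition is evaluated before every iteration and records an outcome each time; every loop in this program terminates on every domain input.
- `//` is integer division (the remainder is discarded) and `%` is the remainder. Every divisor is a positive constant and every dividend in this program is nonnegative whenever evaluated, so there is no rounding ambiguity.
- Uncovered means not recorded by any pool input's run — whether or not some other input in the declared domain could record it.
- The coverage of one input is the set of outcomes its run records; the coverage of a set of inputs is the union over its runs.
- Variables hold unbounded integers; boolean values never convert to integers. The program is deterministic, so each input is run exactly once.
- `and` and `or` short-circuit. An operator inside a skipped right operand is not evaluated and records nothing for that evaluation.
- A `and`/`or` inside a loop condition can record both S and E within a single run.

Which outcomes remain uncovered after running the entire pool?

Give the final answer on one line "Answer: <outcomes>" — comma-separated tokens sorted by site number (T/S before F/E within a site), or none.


input #1 (h=21): events B2->E, B1->F, B4->S, B3->F, B6->E, B5->F, B8->E, B7->T, B8->E, B7->T, B8->S, B7->F; covers B1=F, B2=E, B3=F, B4=S, B5=F, B6=E, B7=T, B7=F, B8=S, B8=E
input #2 (h=23): events B2->E, B1->F, B4->S, B3->F, B6->E, B5->T, B8->E, B7->T, B8->E, B7->T, B8->S, B7->F; covers B1=F, B2=E, B3=F, B4=S, B5=T, B6=E, B7=T, B7=F, B8=S, B8=E
input #3 (h=29): events B2->E, B1->F, B4->S, B3->F, B6->E, B5->T, B8->E, B7->T, B8->E, B7->T, B8->S, B7->F; covers B1=F, B2=E, B3=F, B4=S, B5=T, B6=E, B7=T, B7=F, B8=S, B8=E
input #4 (h=39): events B2->S, B1->F, B4->S, B3->F, B6->E, B5->F, B8->E, B7->T, B8->E, B7->T, B8->S, B7->F; covers B1=F, B2=S, B3=F, B4=S, B5=F, B6=E, B7=T, B7=F, B8=S, B8=E
input #5 (h=14): events B2->E, B1->F, B4->S, B3->F, B6->E, B5->T, B8->E, B7->T, B8->E, B7->T, B8->S, B7->F; covers B1=F, B2=E, B3=F, B4=S, B5=T, B6=E, B7=T, B7=F, B8=S, B8=E
input #6 (h=10): events B2->E, B1->F, B4->S, B3->F, B6->E, B5->F, B8->E, B7->F; covers B1=F, B2=E, B3=F, B4=S, B5=F, B6=E, B7=F, B8=E
union over the pool: B1=F, B2=S, B2=E, B3=F, B4=S, B5=T, B5=F, B6=E, B7=T, B7=F, B8=S, B8=E
uncovered (4 of 16): B1=T, B3=T, B4=E, B6=S
Answer: B1=T, B3=T, B4=E, B6=S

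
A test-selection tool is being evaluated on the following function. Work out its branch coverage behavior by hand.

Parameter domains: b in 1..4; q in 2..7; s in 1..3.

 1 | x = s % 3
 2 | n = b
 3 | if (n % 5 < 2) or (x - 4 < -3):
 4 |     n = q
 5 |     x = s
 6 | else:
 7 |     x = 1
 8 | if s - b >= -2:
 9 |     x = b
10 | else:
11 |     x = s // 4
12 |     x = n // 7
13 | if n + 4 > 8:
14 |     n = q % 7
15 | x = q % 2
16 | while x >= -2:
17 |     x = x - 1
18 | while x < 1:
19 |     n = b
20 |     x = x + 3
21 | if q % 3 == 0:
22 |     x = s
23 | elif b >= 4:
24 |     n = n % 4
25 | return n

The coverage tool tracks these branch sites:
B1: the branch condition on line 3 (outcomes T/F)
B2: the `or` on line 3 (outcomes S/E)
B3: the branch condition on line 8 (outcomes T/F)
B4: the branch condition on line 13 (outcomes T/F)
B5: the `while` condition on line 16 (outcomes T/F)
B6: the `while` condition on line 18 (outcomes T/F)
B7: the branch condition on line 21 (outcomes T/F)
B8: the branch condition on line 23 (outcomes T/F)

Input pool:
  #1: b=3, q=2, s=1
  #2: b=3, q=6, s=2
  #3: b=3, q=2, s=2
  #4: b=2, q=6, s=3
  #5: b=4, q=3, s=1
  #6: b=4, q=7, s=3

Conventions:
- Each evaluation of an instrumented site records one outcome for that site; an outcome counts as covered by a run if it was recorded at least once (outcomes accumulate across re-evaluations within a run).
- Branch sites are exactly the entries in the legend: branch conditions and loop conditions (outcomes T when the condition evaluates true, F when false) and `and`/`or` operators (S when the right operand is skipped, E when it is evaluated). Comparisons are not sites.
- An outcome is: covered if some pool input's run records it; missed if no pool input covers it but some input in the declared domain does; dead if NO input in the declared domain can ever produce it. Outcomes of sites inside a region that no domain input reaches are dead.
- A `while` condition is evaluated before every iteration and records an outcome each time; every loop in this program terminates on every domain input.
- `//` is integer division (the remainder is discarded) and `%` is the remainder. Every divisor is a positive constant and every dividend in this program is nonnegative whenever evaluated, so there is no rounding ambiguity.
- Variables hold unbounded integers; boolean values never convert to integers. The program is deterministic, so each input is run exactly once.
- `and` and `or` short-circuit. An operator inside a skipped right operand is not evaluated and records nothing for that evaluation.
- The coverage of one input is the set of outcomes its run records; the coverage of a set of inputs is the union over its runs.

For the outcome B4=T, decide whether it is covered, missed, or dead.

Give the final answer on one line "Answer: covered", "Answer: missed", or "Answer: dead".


B4=T is recorded by pool input(s) 4, 6 -> covered
Answer: covered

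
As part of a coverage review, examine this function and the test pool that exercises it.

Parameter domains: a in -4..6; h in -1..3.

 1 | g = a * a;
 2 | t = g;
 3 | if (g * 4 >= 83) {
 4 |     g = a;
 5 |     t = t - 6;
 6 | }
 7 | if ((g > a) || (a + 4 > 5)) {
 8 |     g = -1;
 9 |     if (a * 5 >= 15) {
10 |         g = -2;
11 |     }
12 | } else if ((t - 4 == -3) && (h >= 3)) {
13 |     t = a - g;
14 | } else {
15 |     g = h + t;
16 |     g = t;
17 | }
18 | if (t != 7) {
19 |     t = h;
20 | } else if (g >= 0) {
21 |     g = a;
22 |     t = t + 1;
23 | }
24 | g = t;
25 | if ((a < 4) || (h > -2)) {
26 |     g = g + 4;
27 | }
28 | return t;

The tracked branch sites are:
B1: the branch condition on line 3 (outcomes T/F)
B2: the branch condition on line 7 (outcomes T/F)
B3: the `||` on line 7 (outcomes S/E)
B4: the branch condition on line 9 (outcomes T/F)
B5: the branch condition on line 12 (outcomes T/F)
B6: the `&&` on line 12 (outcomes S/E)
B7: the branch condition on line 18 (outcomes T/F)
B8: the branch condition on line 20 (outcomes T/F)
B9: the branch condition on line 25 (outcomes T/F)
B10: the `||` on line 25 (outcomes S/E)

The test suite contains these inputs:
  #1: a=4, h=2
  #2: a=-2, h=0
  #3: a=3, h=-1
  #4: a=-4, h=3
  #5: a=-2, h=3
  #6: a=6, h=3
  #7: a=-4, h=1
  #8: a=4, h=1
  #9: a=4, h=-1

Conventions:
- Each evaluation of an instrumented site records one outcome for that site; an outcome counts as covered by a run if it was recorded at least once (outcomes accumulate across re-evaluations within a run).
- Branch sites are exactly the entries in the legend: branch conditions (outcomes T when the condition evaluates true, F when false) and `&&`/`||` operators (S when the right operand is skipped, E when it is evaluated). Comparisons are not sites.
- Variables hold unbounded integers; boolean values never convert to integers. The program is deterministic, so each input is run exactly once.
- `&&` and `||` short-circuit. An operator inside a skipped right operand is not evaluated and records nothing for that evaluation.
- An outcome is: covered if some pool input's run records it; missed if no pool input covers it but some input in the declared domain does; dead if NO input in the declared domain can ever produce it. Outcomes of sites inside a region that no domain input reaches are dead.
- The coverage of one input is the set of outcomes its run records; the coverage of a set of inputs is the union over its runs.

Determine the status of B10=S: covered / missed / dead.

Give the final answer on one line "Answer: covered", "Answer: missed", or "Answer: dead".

B10=S is recorded by pool input(s) 2, 3, 4, 5, 7 -> covered

Answer: covered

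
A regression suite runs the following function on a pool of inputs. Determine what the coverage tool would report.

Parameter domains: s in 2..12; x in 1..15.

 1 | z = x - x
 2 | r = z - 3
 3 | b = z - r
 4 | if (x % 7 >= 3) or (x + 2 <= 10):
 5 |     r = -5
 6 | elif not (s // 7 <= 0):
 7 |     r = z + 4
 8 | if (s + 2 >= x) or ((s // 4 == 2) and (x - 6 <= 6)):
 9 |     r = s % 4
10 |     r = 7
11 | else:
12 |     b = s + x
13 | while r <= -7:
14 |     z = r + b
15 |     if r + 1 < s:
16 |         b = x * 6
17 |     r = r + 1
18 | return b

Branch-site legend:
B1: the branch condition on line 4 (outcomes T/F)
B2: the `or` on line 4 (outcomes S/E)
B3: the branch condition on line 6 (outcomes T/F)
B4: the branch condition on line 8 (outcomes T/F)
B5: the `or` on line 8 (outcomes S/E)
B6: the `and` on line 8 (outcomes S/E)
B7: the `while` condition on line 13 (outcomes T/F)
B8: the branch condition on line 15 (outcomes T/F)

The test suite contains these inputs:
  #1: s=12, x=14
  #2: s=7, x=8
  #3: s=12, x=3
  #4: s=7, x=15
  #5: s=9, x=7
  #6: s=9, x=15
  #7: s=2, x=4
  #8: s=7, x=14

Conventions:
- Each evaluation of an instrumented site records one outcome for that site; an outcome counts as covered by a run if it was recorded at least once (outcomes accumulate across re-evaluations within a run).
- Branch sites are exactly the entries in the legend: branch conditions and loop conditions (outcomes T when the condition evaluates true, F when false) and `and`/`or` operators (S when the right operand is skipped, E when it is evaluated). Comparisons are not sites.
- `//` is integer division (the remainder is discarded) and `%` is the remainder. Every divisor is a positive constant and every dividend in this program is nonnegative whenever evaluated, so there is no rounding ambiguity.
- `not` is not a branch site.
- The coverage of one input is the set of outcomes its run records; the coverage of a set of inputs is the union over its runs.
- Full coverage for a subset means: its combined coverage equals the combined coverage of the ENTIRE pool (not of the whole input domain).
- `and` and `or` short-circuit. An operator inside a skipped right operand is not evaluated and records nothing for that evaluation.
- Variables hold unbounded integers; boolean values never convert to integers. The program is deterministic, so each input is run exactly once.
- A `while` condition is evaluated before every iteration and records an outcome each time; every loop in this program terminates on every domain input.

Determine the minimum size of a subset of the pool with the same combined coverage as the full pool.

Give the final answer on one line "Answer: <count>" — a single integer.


input #1 (s=12, x=14): covers B1=F, B2=E, B3=T, B4=T, B5=S, B7=F
input #2 (s=7, x=8): covers B1=T, B2=E, B4=T, B5=S, B7=F
input #3 (s=12, x=3): covers B1=T, B2=S, B4=T, B5=S, B7=F
input #4 (s=7, x=15): covers B1=F, B2=E, B3=T, B4=F, B5=E, B6=S, B7=F
input #5 (s=9, x=7): covers B1=T, B2=E, B4=T, B5=S, B7=F
input #6 (s=9, x=15): covers B1=F, B2=E, B3=T, B4=F, B5=E, B6=E, B7=F
input #7 (s=2, x=4): covers B1=T, B2=S, B4=T, B5=S, B7=F
input #8 (s=7, x=14): covers B1=F, B2=E, B3=T, B4=F, B5=E, B6=S, B7=F
pool-wide coverage (12 outcomes): B1=T, B1=F, B2=S, B2=E, B3=T, B4=T, B4=F, B5=S, B5=E, B6=S, B6=E, B7=F
checked all size-1 subsets: none covers 12 outcomes (max 7/12)
checked all size-2 subsets: none covers 12 outcomes (max 11/12)
inputs {3, 4, 6} (size 3) cover everything; no size-3 subset with a lexicographically smaller index list covers all 12
Answer: 3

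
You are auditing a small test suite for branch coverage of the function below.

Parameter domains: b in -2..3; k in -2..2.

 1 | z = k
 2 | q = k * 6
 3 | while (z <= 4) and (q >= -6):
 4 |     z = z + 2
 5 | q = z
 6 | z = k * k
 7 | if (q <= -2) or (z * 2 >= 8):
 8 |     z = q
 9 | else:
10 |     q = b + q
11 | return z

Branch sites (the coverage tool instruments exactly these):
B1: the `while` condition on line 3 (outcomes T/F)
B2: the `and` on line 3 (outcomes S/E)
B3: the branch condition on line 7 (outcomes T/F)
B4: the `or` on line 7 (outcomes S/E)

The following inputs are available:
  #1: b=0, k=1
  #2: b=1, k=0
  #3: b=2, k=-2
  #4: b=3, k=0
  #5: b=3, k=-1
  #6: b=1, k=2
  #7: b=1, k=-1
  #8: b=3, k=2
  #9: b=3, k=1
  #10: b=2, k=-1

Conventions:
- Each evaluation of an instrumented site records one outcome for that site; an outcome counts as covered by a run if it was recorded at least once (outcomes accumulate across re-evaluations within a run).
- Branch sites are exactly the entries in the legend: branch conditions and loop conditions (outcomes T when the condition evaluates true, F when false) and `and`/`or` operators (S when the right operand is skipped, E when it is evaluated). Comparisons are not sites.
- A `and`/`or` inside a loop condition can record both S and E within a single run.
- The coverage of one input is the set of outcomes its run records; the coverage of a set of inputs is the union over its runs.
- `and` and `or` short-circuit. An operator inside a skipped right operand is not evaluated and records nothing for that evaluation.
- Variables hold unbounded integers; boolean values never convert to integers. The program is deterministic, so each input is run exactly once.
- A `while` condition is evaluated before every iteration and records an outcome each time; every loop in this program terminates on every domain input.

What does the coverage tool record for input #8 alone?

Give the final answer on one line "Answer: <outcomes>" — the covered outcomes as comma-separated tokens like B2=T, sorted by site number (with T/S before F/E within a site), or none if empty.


Event log for input #8 (b=3, k=2):
  B2->E, B1->T, B2->E, B1->T, B2->S, B1->F, B4->E, B3->T
collecting distinct outcomes: B1=T, B1=F, B2=S, B2=E, B3=T, B4=E
Answer: B1=T, B1=F, B2=S, B2=E, B3=T, B4=E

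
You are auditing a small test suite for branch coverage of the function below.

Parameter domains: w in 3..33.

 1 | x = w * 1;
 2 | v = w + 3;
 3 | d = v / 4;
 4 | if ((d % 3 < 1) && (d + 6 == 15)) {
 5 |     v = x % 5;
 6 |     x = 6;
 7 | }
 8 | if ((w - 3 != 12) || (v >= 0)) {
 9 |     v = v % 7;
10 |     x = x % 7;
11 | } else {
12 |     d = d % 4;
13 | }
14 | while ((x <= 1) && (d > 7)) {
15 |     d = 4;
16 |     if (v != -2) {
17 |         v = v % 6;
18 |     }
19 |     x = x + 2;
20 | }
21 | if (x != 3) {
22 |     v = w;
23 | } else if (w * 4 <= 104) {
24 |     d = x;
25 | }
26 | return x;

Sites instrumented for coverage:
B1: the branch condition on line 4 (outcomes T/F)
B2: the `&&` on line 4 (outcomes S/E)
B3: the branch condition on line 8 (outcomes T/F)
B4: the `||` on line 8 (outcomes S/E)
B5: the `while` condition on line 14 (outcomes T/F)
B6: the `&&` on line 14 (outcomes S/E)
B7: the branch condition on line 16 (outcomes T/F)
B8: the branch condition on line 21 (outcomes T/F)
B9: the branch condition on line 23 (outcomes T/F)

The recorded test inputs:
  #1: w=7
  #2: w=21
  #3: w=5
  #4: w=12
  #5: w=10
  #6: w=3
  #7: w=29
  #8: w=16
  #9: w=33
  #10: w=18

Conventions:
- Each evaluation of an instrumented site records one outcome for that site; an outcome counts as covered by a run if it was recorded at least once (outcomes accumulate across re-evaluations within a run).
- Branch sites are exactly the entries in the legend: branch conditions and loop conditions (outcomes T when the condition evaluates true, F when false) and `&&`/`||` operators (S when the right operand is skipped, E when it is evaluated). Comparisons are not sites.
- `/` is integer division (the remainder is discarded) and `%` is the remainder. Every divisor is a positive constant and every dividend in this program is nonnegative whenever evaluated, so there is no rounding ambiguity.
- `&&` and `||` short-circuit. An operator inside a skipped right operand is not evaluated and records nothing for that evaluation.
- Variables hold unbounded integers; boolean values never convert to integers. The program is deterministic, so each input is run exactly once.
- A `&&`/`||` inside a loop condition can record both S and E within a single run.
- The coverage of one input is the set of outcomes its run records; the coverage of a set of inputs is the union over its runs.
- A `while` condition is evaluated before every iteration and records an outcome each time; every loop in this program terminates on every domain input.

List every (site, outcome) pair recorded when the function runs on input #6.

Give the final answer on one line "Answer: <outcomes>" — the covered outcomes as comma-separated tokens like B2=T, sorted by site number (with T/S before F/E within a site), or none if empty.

Tracing the run of input #6 (w=3):
  B2->S, B1->F, B4->S, B3->T, B6->S, B5->F, B8->F, B9->T
deduplicating events, the covered set is: B1=F, B2=S, B3=T, B4=S, B5=F, B6=S, B8=F, B9=T

Answer: B1=F, B2=S, B3=T, B4=S, B5=F, B6=S, B8=F, B9=T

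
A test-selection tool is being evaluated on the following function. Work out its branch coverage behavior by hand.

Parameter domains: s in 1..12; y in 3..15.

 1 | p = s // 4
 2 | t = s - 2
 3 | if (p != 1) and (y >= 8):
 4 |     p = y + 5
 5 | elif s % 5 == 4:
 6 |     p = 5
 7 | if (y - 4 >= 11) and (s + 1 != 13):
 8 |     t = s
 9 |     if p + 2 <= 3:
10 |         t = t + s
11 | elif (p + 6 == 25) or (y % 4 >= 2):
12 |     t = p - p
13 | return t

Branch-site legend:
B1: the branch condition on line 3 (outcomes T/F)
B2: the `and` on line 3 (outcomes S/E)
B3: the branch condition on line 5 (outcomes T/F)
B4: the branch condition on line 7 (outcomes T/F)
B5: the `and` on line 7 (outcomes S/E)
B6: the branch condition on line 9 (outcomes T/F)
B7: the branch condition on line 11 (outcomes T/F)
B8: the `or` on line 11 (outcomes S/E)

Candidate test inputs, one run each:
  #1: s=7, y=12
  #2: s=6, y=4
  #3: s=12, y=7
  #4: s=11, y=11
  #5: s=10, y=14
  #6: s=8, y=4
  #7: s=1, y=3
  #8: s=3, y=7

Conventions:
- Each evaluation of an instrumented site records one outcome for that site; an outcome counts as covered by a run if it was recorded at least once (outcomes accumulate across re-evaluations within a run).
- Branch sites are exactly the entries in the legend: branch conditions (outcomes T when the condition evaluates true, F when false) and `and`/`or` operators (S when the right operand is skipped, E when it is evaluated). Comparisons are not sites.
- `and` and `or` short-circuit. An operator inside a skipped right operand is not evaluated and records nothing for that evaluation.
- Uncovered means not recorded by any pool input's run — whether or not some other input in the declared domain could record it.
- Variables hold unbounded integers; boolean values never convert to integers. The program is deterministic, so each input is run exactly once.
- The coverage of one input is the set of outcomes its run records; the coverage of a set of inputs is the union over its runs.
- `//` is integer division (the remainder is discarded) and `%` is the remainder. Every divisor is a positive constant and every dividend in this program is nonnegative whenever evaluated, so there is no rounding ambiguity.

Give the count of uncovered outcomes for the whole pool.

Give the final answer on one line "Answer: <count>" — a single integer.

run #1 (s=7, y=12) runs B2->S, B1->F, B3->F, B5->S, B4->F, B8->E, B7->F; records B1=F, B2=S, B3=F, B4=F, B5=S, B7=F, B8=E
run #2 (s=6, y=4) runs B2->S, B1->F, B3->F, B5->S, B4->F, B8->E, B7->F; records B1=F, B2=S, B3=F, B4=F, B5=S, B7=F, B8=E
run #3 (s=12, y=7) runs B2->E, B1->F, B3->F, B5->S, B4->F, B8->E, B7->T; records B1=F, B2=E, B3=F, B4=F, B5=S, B7=T, B8=E
run #4 (s=11, y=11) runs B2->E, B1->T, B5->S, B4->F, B8->E, B7->T; records B1=T, B2=E, B4=F, B5=S, B7=T, B8=E
run #5 (s=10, y=14) runs B2->E, B1->T, B5->S, B4->F, B8->S, B7->T; records B1=T, B2=E, B4=F, B5=S, B7=T, B8=S
run #6 (s=8, y=4) runs B2->E, B1->F, B3->F, B5->S, B4->F, B8->E, B7->F; records B1=F, B2=E, B3=F, B4=F, B5=S, B7=F, B8=E
run #7 (s=1, y=3) runs B2->E, B1->F, B3->F, B5->S, B4->F, B8->E, B7->T; records B1=F, B2=E, B3=F, B4=F, B5=S, B7=T, B8=E
run #8 (s=3, y=7) runs B2->E, B1->F, B3->F, B5->S, B4->F, B8->E, B7->T; records B1=F, B2=E, B3=F, B4=F, B5=S, B7=T, B8=E
union over the pool: B1=T, B1=F, B2=S, B2=E, B3=F, B4=F, B5=S, B7=T, B7=F, B8=S, B8=E
uncovered (5 of 16): B3=T, B4=T, B5=E, B6=T, B6=F

Answer: 5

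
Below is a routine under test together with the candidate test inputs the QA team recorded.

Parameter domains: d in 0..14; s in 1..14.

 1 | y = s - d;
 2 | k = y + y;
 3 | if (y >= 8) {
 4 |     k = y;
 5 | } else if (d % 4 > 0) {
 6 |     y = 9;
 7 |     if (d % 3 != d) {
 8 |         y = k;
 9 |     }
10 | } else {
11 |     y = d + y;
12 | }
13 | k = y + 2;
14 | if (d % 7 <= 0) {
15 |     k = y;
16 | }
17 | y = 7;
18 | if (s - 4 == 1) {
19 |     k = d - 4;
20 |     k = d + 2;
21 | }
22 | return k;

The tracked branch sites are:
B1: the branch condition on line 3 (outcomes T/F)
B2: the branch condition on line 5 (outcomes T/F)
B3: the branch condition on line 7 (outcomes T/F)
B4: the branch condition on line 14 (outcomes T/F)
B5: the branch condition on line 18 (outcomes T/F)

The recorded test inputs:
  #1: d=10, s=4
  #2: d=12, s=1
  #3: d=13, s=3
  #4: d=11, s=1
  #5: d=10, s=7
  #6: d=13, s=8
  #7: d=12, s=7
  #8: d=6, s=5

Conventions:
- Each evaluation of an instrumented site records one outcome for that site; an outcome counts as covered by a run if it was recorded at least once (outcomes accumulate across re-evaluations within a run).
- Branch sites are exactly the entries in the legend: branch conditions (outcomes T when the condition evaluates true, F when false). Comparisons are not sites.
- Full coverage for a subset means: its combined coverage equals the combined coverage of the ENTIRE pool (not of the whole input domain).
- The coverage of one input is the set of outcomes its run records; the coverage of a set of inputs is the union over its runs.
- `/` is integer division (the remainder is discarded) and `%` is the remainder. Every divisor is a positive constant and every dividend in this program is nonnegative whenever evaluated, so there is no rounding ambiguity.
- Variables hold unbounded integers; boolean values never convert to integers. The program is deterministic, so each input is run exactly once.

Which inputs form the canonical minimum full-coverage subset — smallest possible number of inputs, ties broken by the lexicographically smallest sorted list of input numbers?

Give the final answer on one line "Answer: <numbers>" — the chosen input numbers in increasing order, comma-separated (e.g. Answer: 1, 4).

run #1 (d=10, s=4) runs B1->F, B2->T, B3->T, B4->F, B5->F; records B1=F, B2=T, B3=T, B4=F, B5=F
run #2 (d=12, s=1) runs B1->F, B2->F, B4->F, B5->F; records B1=F, B2=F, B4=F, B5=F
run #3 (d=13, s=3) runs B1->F, B2->T, B3->T, B4->F, B5->F; records B1=F, B2=T, B3=T, B4=F, B5=F
run #4 (d=11, s=1) runs B1->F, B2->T, B3->T, B4->F, B5->F; records B1=F, B2=T, B3=T, B4=F, B5=F
run #5 (d=10, s=7) runs B1->F, B2->T, B3->T, B4->F, B5->F; records B1=F, B2=T, B3=T, B4=F, B5=F
run #6 (d=13, s=8) runs B1->F, B2->T, B3->T, B4->F, B5->F; records B1=F, B2=T, B3=T, B4=F, B5=F
run #7 (d=12, s=7) runs B1->F, B2->F, B4->F, B5->F; records B1=F, B2=F, B4=F, B5=F
run #8 (d=6, s=5) runs B1->F, B2->T, B3->T, B4->F, B5->T; records B1=F, B2=T, B3=T, B4=F, B5=T
union over all inputs: B1=F, B2=T, B2=F, B3=T, B4=F, B5=T, B5=F (7 outcomes)
checked all size-1 subsets: none covers 7 outcomes (max 5/7)
the canonical winner is {2, 8}: size 2, full 7-outcome coverage, earliest index list among size-2 covers

Answer: 2, 8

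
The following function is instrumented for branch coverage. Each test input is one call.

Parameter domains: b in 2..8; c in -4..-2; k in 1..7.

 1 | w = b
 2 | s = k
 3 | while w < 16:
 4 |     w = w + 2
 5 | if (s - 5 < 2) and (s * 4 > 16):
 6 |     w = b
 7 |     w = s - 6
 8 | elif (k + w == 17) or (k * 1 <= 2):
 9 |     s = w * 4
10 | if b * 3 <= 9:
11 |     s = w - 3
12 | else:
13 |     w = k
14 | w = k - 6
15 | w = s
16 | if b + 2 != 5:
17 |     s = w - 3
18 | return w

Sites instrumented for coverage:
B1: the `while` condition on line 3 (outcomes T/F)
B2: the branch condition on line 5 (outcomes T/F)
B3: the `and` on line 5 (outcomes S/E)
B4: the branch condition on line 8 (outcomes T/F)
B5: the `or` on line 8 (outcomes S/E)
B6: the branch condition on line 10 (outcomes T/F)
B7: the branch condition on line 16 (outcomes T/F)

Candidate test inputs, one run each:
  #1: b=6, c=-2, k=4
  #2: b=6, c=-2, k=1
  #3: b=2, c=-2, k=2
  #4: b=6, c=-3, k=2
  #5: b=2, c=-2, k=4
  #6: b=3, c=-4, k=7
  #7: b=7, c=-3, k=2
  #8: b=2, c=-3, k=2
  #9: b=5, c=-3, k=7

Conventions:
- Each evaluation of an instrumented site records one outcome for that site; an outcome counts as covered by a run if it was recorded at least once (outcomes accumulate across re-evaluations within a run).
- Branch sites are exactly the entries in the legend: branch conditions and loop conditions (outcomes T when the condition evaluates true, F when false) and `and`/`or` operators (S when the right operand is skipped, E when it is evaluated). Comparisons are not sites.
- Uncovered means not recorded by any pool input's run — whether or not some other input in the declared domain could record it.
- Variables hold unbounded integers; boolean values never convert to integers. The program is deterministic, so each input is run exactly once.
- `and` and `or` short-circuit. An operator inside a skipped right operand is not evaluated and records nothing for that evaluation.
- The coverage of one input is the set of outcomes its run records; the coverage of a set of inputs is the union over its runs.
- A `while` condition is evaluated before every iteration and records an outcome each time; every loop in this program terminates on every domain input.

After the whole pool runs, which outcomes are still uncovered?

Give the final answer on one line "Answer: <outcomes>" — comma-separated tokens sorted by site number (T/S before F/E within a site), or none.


#1 (b=6, c=-2, k=4) -> B1->T, B1->T, B1->T, B1->T, B1->T, B1->F, B3->E, B2->F, B5->E, B4->F, B6->F, B7->T; covered: B1=T, B1=F, B2=F, B3=E, B4=F, B5=E, B6=F, B7=T
#2 (b=6, c=-2, k=1) -> B1->T, B1->T, B1->T, B1->T, B1->T, B1->F, B3->E, B2->F, B5->S, B4->T, B6->F, B7->T; covered: B1=T, B1=F, B2=F, B3=E, B4=T, B5=S, B6=F, B7=T
#3 (b=2, c=-2, k=2) -> B1->T, B1->T, B1->T, B1->T, B1->T, B1->T, B1->T, B1->F, B3->E, B2->F, B5->E, B4->T, B6->T, B7->T; covered: B1=T, B1=F, B2=F, B3=E, B4=T, B5=E, B6=T, B7=T
#4 (b=6, c=-3, k=2) -> B1->T, B1->T, B1->T, B1->T, B1->T, B1->F, B3->E, B2->F, B5->E, B4->T, B6->F, B7->T; covered: B1=T, B1=F, B2=F, B3=E, B4=T, B5=E, B6=F, B7=T
#5 (b=2, c=-2, k=4) -> B1->T, B1->T, B1->T, B1->T, B1->T, B1->T, B1->T, B1->F, B3->E, B2->F, B5->E, B4->F, B6->T, B7->T; covered: B1=T, B1=F, B2=F, B3=E, B4=F, B5=E, B6=T, B7=T
#6 (b=3, c=-4, k=7) -> B1->T, B1->T, B1->T, B1->T, B1->T, B1->T, B1->T, B1->F, B3->S, B2->F, B5->E, B4->F, B6->T, B7->F; covered: B1=T, B1=F, B2=F, B3=S, B4=F, B5=E, B6=T, B7=F
#7 (b=7, c=-3, k=2) -> B1->T, B1->T, B1->T, B1->T, B1->T, B1->F, B3->E, B2->F, B5->E, B4->T, B6->F, B7->T; covered: B1=T, B1=F, B2=F, B3=E, B4=T, B5=E, B6=F, B7=T
#8 (b=2, c=-3, k=2) -> B1->T, B1->T, B1->T, B1->T, B1->T, B1->T, B1->T, B1->F, B3->E, B2->F, B5->E, B4->T, B6->T, B7->T; covered: B1=T, B1=F, B2=F, B3=E, B4=T, B5=E, B6=T, B7=T
#9 (b=5, c=-3, k=7) -> B1->T, B1->T, B1->T, B1->T, B1->T, B1->T, B1->F, B3->S, B2->F, B5->E, B4->F, B6->F, B7->T; covered: B1=T, B1=F, B2=F, B3=S, B4=F, B5=E, B6=F, B7=T
union over the pool: B1=T, B1=F, B2=F, B3=S, B3=E, B4=T, B4=F, B5=S, B5=E, B6=T, B6=F, B7=T, B7=F
uncovered (1 of 14): B2=T
Answer: B2=T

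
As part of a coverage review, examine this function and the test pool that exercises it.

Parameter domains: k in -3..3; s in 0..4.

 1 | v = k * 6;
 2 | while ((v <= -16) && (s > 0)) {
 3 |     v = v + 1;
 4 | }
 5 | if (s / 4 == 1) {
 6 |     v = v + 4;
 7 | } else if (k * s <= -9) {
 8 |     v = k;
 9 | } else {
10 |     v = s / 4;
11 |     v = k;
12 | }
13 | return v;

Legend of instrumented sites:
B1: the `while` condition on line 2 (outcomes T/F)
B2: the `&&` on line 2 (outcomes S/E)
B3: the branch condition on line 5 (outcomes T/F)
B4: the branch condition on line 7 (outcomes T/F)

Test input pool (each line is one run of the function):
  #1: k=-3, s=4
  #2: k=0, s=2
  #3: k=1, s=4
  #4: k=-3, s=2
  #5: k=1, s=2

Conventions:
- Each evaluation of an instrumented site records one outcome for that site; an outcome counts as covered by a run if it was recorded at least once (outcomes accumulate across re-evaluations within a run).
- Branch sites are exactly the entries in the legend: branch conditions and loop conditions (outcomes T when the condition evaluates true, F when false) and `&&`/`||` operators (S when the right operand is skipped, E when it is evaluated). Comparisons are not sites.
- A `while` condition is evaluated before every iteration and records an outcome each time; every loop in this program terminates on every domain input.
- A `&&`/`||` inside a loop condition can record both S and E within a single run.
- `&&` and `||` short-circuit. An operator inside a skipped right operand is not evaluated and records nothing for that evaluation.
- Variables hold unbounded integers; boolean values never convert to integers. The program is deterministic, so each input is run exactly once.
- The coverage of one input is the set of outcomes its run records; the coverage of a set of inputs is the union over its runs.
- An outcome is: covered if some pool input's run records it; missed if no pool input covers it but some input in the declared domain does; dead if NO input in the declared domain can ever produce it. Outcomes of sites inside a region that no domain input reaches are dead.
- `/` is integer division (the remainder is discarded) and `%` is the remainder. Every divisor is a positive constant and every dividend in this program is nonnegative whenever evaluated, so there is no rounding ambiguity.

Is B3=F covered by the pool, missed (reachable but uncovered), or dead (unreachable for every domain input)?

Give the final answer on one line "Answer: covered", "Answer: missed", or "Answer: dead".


B3=F is recorded by pool input(s) 2, 4, 5 -> covered
Answer: covered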